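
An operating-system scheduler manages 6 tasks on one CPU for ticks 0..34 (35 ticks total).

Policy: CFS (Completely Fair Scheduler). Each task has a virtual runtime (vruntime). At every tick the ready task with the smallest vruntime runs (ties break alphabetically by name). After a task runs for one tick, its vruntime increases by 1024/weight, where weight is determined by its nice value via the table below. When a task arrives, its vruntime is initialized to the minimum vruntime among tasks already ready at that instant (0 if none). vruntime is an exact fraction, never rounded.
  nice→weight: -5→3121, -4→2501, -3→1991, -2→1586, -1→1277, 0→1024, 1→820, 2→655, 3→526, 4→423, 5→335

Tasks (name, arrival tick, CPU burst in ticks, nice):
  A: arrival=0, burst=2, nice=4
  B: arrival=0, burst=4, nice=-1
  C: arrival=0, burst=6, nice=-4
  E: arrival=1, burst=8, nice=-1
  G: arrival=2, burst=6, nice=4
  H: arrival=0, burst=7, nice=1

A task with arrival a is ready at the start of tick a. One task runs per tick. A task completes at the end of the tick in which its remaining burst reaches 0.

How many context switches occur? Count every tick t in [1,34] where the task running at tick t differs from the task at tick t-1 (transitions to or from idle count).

context switches = 29

t=0: vr[A=0 B=0 C=0 H=0] → run A
t=1: vr[A=1024/423 B=0 C=0 E=0 H=0] → run B
t=2: vr[A=1024/423 B=1024/1277 C=0 E=0 G=0 H=0] → run C
t=3: vr[A=1024/423 B=1024/1277 C=1024/2501 E=0 G=0 H=0] → run E
t=4: vr[A=1024/423 B=1024/1277 C=1024/2501 E=1024/1277 G=0 H=0] → run G
t=5: vr[A=1024/423 B=1024/1277 C=1024/2501 E=1024/1277 G=1024/423 H=0] → run H
t=6: vr[A=1024/423 B=1024/1277 C=1024/2501 E=1024/1277 G=1024/423 H=256/205] → run C
t=7: vr[A=1024/423 B=1024/1277 C=2048/2501 E=1024/1277 G=1024/423 H=256/205] → run B
t=8: vr[A=1024/423 B=2048/1277 C=2048/2501 E=1024/1277 G=1024/423 H=256/205] → run E
t=9: vr[A=1024/423 B=2048/1277 C=2048/2501 E=2048/1277 G=1024/423 H=256/205] → run C
t=10: vr[A=1024/423 B=2048/1277 C=3072/2501 E=2048/1277 G=1024/423 H=256/205] → run C
t=11: vr[A=1024/423 B=2048/1277 C=4096/2501 E=2048/1277 G=1024/423 H=256/205] → run H
t=12: vr[A=1024/423 B=2048/1277 C=4096/2501 E=2048/1277 G=1024/423 H=512/205] → run B
t=13: vr[A=1024/423 B=3072/1277 C=4096/2501 E=2048/1277 G=1024/423 H=512/205] → run E
t=14: vr[A=1024/423 B=3072/1277 C=4096/2501 E=3072/1277 G=1024/423 H=512/205] → run C
t=15: vr[A=1024/423 B=3072/1277 C=5120/2501 E=3072/1277 G=1024/423 H=512/205] → run C
t=16: vr[A=1024/423 B=3072/1277 E=3072/1277 G=1024/423 H=512/205] → run B
t=17: vr[A=1024/423 E=3072/1277 G=1024/423 H=512/205] → run E
t=18: vr[A=1024/423 E=4096/1277 G=1024/423 H=512/205] → run A
t=19: vr[E=4096/1277 G=1024/423 H=512/205] → run G
t=20: vr[E=4096/1277 G=2048/423 H=512/205] → run H
t=21: vr[E=4096/1277 G=2048/423 H=768/205] → run E
t=22: vr[E=5120/1277 G=2048/423 H=768/205] → run H
t=23: vr[E=5120/1277 G=2048/423 H=1024/205] → run E
t=24: vr[E=6144/1277 G=2048/423 H=1024/205] → run E
t=25: vr[E=7168/1277 G=2048/423 H=1024/205] → run G
t=26: vr[E=7168/1277 G=1024/141 H=1024/205] → run H
t=27: vr[E=7168/1277 G=1024/141 H=256/41] → run E
t=28: vr[G=1024/141 H=256/41] → run H
t=29: vr[G=1024/141 H=1536/205] → run G
t=30: vr[G=4096/423 H=1536/205] → run H
t=31: vr[G=4096/423] → run G
t=32: vr[G=5120/423] → run G
t=33: (idle)
t=34: (idle)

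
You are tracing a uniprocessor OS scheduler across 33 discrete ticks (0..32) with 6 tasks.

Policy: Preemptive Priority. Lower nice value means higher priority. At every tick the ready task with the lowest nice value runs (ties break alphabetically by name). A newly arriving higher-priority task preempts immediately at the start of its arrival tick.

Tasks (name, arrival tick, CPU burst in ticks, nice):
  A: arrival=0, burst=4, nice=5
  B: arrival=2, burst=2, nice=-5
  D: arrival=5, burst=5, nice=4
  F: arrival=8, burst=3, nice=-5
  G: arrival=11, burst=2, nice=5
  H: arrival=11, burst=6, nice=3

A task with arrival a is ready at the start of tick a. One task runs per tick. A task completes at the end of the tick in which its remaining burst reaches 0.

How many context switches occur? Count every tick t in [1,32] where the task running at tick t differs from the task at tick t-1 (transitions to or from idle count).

t=0: ready={A} → run A
t=1: ready={A} → run A
t=2: ready={A,B} → run B
t=3: ready={A,B} → run B
t=4: ready={A} → run A
t=5: ready={A,D} → run D
t=6: ready={A,D} → run D
t=7: ready={A,D} → run D
t=8: ready={A,D,F} → run F
t=9: ready={A,D,F} → run F
t=10: ready={A,D,F} → run F
t=11: ready={A,D,G,H} → run H
t=12: ready={A,D,G,H} → run H
t=13: ready={A,D,G,H} → run H
t=14: ready={A,D,G,H} → run H
t=15: ready={A,D,G,H} → run H
t=16: ready={A,D,G,H} → run H
t=17: ready={A,D,G} → run D
t=18: ready={A,D,G} → run D
t=19: ready={A,G} → run A
t=20: ready={G} → run G
t=21: ready={G} → run G
t=22: (idle)
t=23: (idle)
t=24: (idle)
t=25: (idle)
t=26: (idle)
t=27: (idle)
t=28: (idle)
t=29: (idle)
t=30: (idle)
t=31: (idle)
t=32: (idle)

context switches = 9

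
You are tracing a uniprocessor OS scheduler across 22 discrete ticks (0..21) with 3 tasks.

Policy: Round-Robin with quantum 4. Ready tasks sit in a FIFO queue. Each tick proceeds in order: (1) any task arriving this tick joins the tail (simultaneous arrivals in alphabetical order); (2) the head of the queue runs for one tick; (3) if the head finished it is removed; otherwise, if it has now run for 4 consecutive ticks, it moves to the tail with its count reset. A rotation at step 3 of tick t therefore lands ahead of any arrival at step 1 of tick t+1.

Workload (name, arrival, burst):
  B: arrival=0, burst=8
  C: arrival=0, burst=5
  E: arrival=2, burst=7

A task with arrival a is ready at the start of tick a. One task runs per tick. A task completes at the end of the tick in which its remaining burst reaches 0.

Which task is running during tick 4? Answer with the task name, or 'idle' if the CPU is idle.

t=0: queue=[B,C] q_used=0 → run B
t=1: queue=[B,C] q_used=1 → run B
t=2: queue=[B,C,E] q_used=2 → run B
t=3: queue=[B,C,E] q_used=3 → run B
t=4: queue=[C,E,B] q_used=0 → run C
t=5: queue=[C,E,B] q_used=1 → run C
t=6: queue=[C,E,B] q_used=2 → run C
t=7: queue=[C,E,B] q_used=3 → run C
t=8: queue=[E,B,C] q_used=0 → run E
t=9: queue=[E,B,C] q_used=1 → run E
t=10: queue=[E,B,C] q_used=2 → run E
t=11: queue=[E,B,C] q_used=3 → run E
t=12: queue=[B,C,E] q_used=0 → run B
t=13: queue=[B,C,E] q_used=1 → run B
t=14: queue=[B,C,E] q_used=2 → run B
t=15: queue=[B,C,E] q_used=3 → run B
t=16: queue=[C,E] q_used=0 → run C
t=17: queue=[E] q_used=0 → run E
t=18: queue=[E] q_used=1 → run E
t=19: queue=[E] q_used=2 → run E
t=20: (idle)
t=21: (idle)

running at tick 4 = C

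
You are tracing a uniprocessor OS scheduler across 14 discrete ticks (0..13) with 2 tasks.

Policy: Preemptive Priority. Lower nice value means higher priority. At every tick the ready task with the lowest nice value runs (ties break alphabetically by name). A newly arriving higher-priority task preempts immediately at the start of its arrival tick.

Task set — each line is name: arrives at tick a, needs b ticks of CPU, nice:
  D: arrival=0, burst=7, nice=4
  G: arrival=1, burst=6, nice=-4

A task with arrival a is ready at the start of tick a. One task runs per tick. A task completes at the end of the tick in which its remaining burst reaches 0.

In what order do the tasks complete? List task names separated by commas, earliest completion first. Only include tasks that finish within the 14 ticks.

t=0: ready={D} → run D
t=1: ready={D,G} → run G
t=2: ready={D,G} → run G
t=3: ready={D,G} → run G
t=4: ready={D,G} → run G
t=5: ready={D,G} → run G
t=6: ready={D,G} → run G
t=7: ready={D} → run D
t=8: ready={D} → run D
t=9: ready={D} → run D
t=10: ready={D} → run D
t=11: ready={D} → run D
t=12: ready={D} → run D
t=13: (idle)

completion order = G, D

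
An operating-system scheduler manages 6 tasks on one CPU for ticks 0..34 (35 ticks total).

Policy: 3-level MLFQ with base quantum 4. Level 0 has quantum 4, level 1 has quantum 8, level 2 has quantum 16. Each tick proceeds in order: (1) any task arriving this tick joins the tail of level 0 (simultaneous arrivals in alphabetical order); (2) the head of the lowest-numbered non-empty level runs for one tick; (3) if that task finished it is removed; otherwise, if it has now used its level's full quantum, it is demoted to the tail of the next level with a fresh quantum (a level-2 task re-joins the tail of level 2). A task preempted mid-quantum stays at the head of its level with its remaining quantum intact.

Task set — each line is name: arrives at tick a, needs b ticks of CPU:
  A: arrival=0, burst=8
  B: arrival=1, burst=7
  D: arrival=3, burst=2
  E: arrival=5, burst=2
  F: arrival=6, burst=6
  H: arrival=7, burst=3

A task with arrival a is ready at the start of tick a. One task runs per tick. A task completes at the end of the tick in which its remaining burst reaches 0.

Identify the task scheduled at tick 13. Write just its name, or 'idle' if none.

t=0: L0/L1/L2 = A/-/- → run A
t=1: L0/L1/L2 = AB/-/- → run A
t=2: L0/L1/L2 = AB/-/- → run A
t=3: L0/L1/L2 = ABD/-/- → run A
t=4: L0/L1/L2 = BD/A/- → run B
t=5: L0/L1/L2 = BDE/A/- → run B
t=6: L0/L1/L2 = BDEF/A/- → run B
t=7: L0/L1/L2 = BDEFH/A/- → run B
t=8: L0/L1/L2 = DEFH/AB/- → run D
t=9: L0/L1/L2 = DEFH/AB/- → run D
t=10: L0/L1/L2 = EFH/AB/- → run E
t=11: L0/L1/L2 = EFH/AB/- → run E
t=12: L0/L1/L2 = FH/AB/- → run F
t=13: L0/L1/L2 = FH/AB/- → run F
t=14: L0/L1/L2 = FH/AB/- → run F
t=15: L0/L1/L2 = FH/AB/- → run F
t=16: L0/L1/L2 = H/ABF/- → run H
t=17: L0/L1/L2 = H/ABF/- → run H
t=18: L0/L1/L2 = H/ABF/- → run H
t=19: L0/L1/L2 = -/ABF/- → run A
t=20: L0/L1/L2 = -/ABF/- → run A
t=21: L0/L1/L2 = -/ABF/- → run A
t=22: L0/L1/L2 = -/ABF/- → run A
t=23: L0/L1/L2 = -/BF/- → run B
t=24: L0/L1/L2 = -/BF/- → run B
t=25: L0/L1/L2 = -/BF/- → run B
t=26: L0/L1/L2 = -/F/- → run F
t=27: L0/L1/L2 = -/F/- → run F
t=28: (idle)
t=29: (idle)
t=30: (idle)
t=31: (idle)
t=32: (idle)
t=33: (idle)
t=34: (idle)

running at tick 13 = F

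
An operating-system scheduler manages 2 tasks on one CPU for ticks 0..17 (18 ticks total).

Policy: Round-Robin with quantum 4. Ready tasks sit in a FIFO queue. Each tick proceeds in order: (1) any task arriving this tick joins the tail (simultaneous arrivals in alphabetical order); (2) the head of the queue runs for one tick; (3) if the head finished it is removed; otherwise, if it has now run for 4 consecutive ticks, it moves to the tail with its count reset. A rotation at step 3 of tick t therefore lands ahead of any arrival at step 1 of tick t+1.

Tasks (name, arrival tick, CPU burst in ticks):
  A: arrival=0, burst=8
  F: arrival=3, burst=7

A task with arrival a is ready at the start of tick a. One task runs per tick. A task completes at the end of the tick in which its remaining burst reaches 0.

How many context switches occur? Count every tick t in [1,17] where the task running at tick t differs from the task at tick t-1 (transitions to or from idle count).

context switches = 4

t=0: queue=[A] q_used=0 → run A
t=1: queue=[A] q_used=1 → run A
t=2: queue=[A] q_used=2 → run A
t=3: queue=[A,F] q_used=3 → run A
t=4: queue=[F,A] q_used=0 → run F
t=5: queue=[F,A] q_used=1 → run F
t=6: queue=[F,A] q_used=2 → run F
t=7: queue=[F,A] q_used=3 → run F
t=8: queue=[A,F] q_used=0 → run A
t=9: queue=[A,F] q_used=1 → run A
t=10: queue=[A,F] q_used=2 → run A
t=11: queue=[A,F] q_used=3 → run A
t=12: queue=[F] q_used=0 → run F
t=13: queue=[F] q_used=1 → run F
t=14: queue=[F] q_used=2 → run F
t=15: (idle)
t=16: (idle)
t=17: (idle)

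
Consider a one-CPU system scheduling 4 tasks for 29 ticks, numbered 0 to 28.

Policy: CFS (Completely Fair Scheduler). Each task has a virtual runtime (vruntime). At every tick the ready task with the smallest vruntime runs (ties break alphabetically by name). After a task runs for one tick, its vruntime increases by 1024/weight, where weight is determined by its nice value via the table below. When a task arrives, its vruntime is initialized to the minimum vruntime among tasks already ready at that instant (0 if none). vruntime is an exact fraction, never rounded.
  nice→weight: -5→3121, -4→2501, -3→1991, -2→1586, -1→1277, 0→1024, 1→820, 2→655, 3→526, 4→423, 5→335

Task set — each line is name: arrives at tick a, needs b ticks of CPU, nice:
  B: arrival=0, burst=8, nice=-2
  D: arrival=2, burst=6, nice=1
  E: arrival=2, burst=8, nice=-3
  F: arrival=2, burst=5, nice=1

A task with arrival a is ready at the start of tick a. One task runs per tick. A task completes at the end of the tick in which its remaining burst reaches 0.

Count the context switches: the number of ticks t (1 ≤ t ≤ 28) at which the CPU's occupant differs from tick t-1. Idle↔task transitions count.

context switches = 25

t=0: vr[B=0] → run B
t=1: vr[B=512/793] → run B
t=2: vr[B=1024/793 D=1024/793 E=1024/793 F=1024/793] → run B
t=3: vr[B=1536/793 D=1024/793 E=1024/793 F=1024/793] → run D
t=4: vr[B=1536/793 D=412928/162565 E=1024/793 F=1024/793] → run E
t=5: vr[B=1536/793 D=412928/162565 E=2850816/1578863 F=1024/793] → run F
t=6: vr[B=1536/793 D=412928/162565 E=2850816/1578863 F=412928/162565] → run E
t=7: vr[B=1536/793 D=412928/162565 E=3662848/1578863 F=412928/162565] → run B
t=8: vr[B=2048/793 D=412928/162565 E=3662848/1578863 F=412928/162565] → run E
t=9: vr[B=2048/793 D=412928/162565 E=4474880/1578863 F=412928/162565] → run D
t=10: vr[B=2048/793 D=615936/162565 E=4474880/1578863 F=412928/162565] → run F
t=11: vr[B=2048/793 D=615936/162565 E=4474880/1578863 F=615936/162565] → run B
t=12: vr[B=2560/793 D=615936/162565 E=4474880/1578863 F=615936/162565] → run E
t=13: vr[B=2560/793 D=615936/162565 E=5286912/1578863 F=615936/162565] → run B
t=14: vr[B=3072/793 D=615936/162565 E=5286912/1578863 F=615936/162565] → run E
t=15: vr[B=3072/793 D=615936/162565 E=6098944/1578863 F=615936/162565] → run D
t=16: vr[B=3072/793 D=818944/162565 E=6098944/1578863 F=615936/162565] → run F
t=17: vr[B=3072/793 D=818944/162565 E=6098944/1578863 F=818944/162565] → run E
t=18: vr[B=3072/793 D=818944/162565 E=6910976/1578863 F=818944/162565] → run B
t=19: vr[B=3584/793 D=818944/162565 E=6910976/1578863 F=818944/162565] → run E
t=20: vr[B=3584/793 D=818944/162565 E=7723008/1578863 F=818944/162565] → run B
t=21: vr[D=818944/162565 E=7723008/1578863 F=818944/162565] → run E
t=22: vr[D=818944/162565 F=818944/162565] → run D
t=23: vr[D=1021952/162565 F=818944/162565] → run F
t=24: vr[D=1021952/162565 F=1021952/162565] → run D
t=25: vr[D=244992/32513 F=1021952/162565] → run F
t=26: vr[D=244992/32513] → run D
t=27: (idle)
t=28: (idle)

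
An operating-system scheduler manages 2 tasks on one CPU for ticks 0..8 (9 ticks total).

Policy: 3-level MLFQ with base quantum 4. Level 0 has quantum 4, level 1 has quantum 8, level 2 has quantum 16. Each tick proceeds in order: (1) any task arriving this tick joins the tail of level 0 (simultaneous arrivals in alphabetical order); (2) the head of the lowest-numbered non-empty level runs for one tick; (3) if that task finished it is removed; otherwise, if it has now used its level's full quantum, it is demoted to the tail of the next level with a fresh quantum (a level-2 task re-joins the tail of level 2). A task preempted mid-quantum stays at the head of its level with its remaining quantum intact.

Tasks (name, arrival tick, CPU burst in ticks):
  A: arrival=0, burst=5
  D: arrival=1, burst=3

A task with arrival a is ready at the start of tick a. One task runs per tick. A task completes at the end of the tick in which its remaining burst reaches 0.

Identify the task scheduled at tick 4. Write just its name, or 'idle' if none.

running at tick 4 = D

t=0: L0/L1/L2 = A/-/- → run A
t=1: L0/L1/L2 = AD/-/- → run A
t=2: L0/L1/L2 = AD/-/- → run A
t=3: L0/L1/L2 = AD/-/- → run A
t=4: L0/L1/L2 = D/A/- → run D
t=5: L0/L1/L2 = D/A/- → run D
t=6: L0/L1/L2 = D/A/- → run D
t=7: L0/L1/L2 = -/A/- → run A
t=8: (idle)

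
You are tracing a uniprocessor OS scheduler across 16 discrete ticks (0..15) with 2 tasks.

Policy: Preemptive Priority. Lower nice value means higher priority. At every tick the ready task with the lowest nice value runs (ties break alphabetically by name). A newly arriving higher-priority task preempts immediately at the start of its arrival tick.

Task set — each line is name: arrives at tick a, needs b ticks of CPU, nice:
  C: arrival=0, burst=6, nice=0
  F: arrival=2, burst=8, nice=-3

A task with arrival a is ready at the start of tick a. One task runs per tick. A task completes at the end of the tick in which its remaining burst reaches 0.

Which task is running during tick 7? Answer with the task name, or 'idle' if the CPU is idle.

running at tick 7 = F

t=0: ready={C} → run C
t=1: ready={C} → run C
t=2: ready={C,F} → run F
t=3: ready={C,F} → run F
t=4: ready={C,F} → run F
t=5: ready={C,F} → run F
t=6: ready={C,F} → run F
t=7: ready={C,F} → run F
t=8: ready={C,F} → run F
t=9: ready={C,F} → run F
t=10: ready={C} → run C
t=11: ready={C} → run C
t=12: ready={C} → run C
t=13: ready={C} → run C
t=14: (idle)
t=15: (idle)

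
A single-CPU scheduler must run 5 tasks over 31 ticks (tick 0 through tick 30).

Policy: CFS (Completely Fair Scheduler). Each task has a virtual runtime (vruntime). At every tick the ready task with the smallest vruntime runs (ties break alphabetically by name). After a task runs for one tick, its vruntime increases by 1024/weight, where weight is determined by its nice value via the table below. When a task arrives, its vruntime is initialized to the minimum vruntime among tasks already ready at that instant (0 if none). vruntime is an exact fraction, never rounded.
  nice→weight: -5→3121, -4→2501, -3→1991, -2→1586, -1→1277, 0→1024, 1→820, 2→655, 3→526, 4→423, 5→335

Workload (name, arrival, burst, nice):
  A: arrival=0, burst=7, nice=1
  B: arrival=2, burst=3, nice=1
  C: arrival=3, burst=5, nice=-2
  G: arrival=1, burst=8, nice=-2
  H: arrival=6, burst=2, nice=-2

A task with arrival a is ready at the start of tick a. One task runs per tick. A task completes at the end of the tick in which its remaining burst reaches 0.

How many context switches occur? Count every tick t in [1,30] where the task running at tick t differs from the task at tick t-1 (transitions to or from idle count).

context switches = 21

t=0: vr[A=0] → run A
t=1: vr[A=256/205 G=256/205] → run A
t=2: vr[A=512/205 B=256/205 G=256/205] → run B
t=3: vr[A=512/205 B=512/205 C=256/205 G=256/205] → run C
t=4: vr[A=512/205 B=512/205 C=307968/162565 G=256/205] → run G
t=5: vr[A=512/205 B=512/205 C=307968/162565 G=307968/162565] → run C
t=6: vr[A=512/205 B=512/205 C=412928/162565 G=307968/162565 H=307968/162565] → run G
t=7: vr[A=512/205 B=512/205 C=412928/162565 G=412928/162565 H=307968/162565] → run H
t=8: vr[A=512/205 B=512/205 C=412928/162565 G=412928/162565 H=412928/162565] → run A
t=9: vr[A=768/205 B=512/205 C=412928/162565 G=412928/162565 H=412928/162565] → run B
t=10: vr[A=768/205 B=768/205 C=412928/162565 G=412928/162565 H=412928/162565] → run C
t=11: vr[A=768/205 B=768/205 C=517888/162565 G=412928/162565 H=412928/162565] → run G
t=12: vr[A=768/205 B=768/205 C=517888/162565 G=517888/162565 H=412928/162565] → run H
t=13: vr[A=768/205 B=768/205 C=517888/162565 G=517888/162565] → run C
t=14: vr[A=768/205 B=768/205 C=622848/162565 G=517888/162565] → run G
t=15: vr[A=768/205 B=768/205 C=622848/162565 G=622848/162565] → run A
t=16: vr[A=1024/205 B=768/205 C=622848/162565 G=622848/162565] → run B
t=17: vr[A=1024/205 C=622848/162565 G=622848/162565] → run C
t=18: vr[A=1024/205 G=622848/162565] → run G
t=19: vr[A=1024/205 G=727808/162565] → run G
t=20: vr[A=1024/205 G=832768/162565] → run A
t=21: vr[A=256/41 G=832768/162565] → run G
t=22: vr[A=256/41 G=937728/162565] → run G
t=23: vr[A=256/41] → run A
t=24: vr[A=1536/205] → run A
t=25: (idle)
t=26: (idle)
t=27: (idle)
t=28: (idle)
t=29: (idle)
t=30: (idle)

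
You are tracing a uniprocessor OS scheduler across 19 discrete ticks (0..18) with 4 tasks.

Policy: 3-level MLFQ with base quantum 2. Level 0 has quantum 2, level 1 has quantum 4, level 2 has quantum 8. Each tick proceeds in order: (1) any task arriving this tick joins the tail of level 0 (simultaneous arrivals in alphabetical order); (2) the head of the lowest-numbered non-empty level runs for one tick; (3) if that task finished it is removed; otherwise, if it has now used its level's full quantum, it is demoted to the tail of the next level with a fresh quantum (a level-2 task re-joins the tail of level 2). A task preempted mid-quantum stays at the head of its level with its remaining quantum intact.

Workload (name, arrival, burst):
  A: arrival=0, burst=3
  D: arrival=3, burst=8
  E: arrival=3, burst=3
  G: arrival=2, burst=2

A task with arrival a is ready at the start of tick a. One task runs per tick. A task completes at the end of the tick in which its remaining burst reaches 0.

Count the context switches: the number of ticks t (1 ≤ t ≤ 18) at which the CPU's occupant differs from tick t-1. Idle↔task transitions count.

t=0: L0/L1/L2 = A/-/- → run A
t=1: L0/L1/L2 = A/-/- → run A
t=2: L0/L1/L2 = G/A/- → run G
t=3: L0/L1/L2 = GDE/A/- → run G
t=4: L0/L1/L2 = DE/A/- → run D
t=5: L0/L1/L2 = DE/A/- → run D
t=6: L0/L1/L2 = E/AD/- → run E
t=7: L0/L1/L2 = E/AD/- → run E
t=8: L0/L1/L2 = -/ADE/- → run A
t=9: L0/L1/L2 = -/DE/- → run D
t=10: L0/L1/L2 = -/DE/- → run D
t=11: L0/L1/L2 = -/DE/- → run D
t=12: L0/L1/L2 = -/DE/- → run D
t=13: L0/L1/L2 = -/E/D → run E
t=14: L0/L1/L2 = -/-/D → run D
t=15: L0/L1/L2 = -/-/D → run D
t=16: (idle)
t=17: (idle)
t=18: (idle)

context switches = 8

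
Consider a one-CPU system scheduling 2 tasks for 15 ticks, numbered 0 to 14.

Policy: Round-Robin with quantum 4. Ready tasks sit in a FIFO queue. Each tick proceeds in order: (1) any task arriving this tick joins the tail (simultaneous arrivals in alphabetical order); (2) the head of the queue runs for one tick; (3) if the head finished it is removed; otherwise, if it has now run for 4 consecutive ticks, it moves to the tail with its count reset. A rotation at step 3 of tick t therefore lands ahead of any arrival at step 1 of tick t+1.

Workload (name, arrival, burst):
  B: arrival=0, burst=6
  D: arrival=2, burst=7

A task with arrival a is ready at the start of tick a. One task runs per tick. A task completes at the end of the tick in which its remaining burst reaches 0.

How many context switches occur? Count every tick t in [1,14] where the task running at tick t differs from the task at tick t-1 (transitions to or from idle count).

context switches = 4

t=0: queue=[B] q_used=0 → run B
t=1: queue=[B] q_used=1 → run B
t=2: queue=[B,D] q_used=2 → run B
t=3: queue=[B,D] q_used=3 → run B
t=4: queue=[D,B] q_used=0 → run D
t=5: queue=[D,B] q_used=1 → run D
t=6: queue=[D,B] q_used=2 → run D
t=7: queue=[D,B] q_used=3 → run D
t=8: queue=[B,D] q_used=0 → run B
t=9: queue=[B,D] q_used=1 → run B
t=10: queue=[D] q_used=0 → run D
t=11: queue=[D] q_used=1 → run D
t=12: queue=[D] q_used=2 → run D
t=13: (idle)
t=14: (idle)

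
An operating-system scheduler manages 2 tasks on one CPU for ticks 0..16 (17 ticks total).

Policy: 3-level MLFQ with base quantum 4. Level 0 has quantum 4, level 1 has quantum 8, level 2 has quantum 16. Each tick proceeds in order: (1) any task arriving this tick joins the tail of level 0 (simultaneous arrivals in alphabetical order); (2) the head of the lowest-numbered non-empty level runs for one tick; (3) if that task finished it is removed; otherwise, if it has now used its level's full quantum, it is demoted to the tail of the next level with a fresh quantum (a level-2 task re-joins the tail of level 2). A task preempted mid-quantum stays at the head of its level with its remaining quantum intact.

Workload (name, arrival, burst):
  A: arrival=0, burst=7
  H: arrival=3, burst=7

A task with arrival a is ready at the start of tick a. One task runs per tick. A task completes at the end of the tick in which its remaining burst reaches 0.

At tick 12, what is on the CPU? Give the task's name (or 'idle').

t=0: L0/L1/L2 = A/-/- → run A
t=1: L0/L1/L2 = A/-/- → run A
t=2: L0/L1/L2 = A/-/- → run A
t=3: L0/L1/L2 = AH/-/- → run A
t=4: L0/L1/L2 = H/A/- → run H
t=5: L0/L1/L2 = H/A/- → run H
t=6: L0/L1/L2 = H/A/- → run H
t=7: L0/L1/L2 = H/A/- → run H
t=8: L0/L1/L2 = -/AH/- → run A
t=9: L0/L1/L2 = -/AH/- → run A
t=10: L0/L1/L2 = -/AH/- → run A
t=11: L0/L1/L2 = -/H/- → run H
t=12: L0/L1/L2 = -/H/- → run H
t=13: L0/L1/L2 = -/H/- → run H
t=14: (idle)
t=15: (idle)
t=16: (idle)

running at tick 12 = H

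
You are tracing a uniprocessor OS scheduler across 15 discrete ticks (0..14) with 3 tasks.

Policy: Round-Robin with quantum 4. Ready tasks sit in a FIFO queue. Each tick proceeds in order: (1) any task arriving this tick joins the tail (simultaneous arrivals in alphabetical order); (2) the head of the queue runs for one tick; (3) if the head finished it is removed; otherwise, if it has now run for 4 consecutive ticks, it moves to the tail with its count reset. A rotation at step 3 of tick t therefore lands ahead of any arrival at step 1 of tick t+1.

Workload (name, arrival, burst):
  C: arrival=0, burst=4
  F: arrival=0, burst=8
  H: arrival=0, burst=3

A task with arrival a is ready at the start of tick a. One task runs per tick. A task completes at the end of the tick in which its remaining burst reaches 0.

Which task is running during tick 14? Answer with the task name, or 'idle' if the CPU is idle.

t=0: queue=[C,F,H] q_used=0 → run C
t=1: queue=[C,F,H] q_used=1 → run C
t=2: queue=[C,F,H] q_used=2 → run C
t=3: queue=[C,F,H] q_used=3 → run C
t=4: queue=[F,H] q_used=0 → run F
t=5: queue=[F,H] q_used=1 → run F
t=6: queue=[F,H] q_used=2 → run F
t=7: queue=[F,H] q_used=3 → run F
t=8: queue=[H,F] q_used=0 → run H
t=9: queue=[H,F] q_used=1 → run H
t=10: queue=[H,F] q_used=2 → run H
t=11: queue=[F] q_used=0 → run F
t=12: queue=[F] q_used=1 → run F
t=13: queue=[F] q_used=2 → run F
t=14: queue=[F] q_used=3 → run F

running at tick 14 = F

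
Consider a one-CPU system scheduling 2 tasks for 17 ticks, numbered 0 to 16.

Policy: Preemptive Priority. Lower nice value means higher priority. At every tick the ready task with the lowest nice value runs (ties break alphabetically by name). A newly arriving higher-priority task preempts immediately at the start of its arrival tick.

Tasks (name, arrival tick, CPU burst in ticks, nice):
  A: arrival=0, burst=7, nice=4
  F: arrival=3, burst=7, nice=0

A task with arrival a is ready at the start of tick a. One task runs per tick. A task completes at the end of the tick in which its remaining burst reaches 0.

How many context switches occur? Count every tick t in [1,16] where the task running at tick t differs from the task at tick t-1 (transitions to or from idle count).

t=0: ready={A} → run A
t=1: ready={A} → run A
t=2: ready={A} → run A
t=3: ready={A,F} → run F
t=4: ready={A,F} → run F
t=5: ready={A,F} → run F
t=6: ready={A,F} → run F
t=7: ready={A,F} → run F
t=8: ready={A,F} → run F
t=9: ready={A,F} → run F
t=10: ready={A} → run A
t=11: ready={A} → run A
t=12: ready={A} → run A
t=13: ready={A} → run A
t=14: (idle)
t=15: (idle)
t=16: (idle)

context switches = 3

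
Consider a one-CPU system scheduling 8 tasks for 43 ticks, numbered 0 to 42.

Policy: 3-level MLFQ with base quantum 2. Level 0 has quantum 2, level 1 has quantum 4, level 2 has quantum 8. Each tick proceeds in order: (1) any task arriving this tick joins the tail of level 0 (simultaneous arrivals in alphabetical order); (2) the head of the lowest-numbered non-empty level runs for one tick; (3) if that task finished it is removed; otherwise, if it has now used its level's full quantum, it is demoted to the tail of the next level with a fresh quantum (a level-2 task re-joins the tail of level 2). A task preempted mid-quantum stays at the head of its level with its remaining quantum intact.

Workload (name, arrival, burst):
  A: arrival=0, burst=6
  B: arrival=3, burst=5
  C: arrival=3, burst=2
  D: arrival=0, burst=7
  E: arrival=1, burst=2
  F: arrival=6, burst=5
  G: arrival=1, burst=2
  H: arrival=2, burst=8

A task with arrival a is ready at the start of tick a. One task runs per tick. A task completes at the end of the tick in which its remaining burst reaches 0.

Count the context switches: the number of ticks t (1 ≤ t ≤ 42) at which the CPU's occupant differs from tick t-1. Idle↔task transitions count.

context switches = 15

t=0: L0/L1/L2 = AD/-/- → run A
t=1: L0/L1/L2 = ADEG/-/- → run A
t=2: L0/L1/L2 = DEGH/A/- → run D
t=3: L0/L1/L2 = DEGHBC/A/- → run D
t=4: L0/L1/L2 = EGHBC/AD/- → run E
t=5: L0/L1/L2 = EGHBC/AD/- → run E
t=6: L0/L1/L2 = GHBCF/AD/- → run G
t=7: L0/L1/L2 = GHBCF/AD/- → run G
t=8: L0/L1/L2 = HBCF/AD/- → run H
t=9: L0/L1/L2 = HBCF/AD/- → run H
t=10: L0/L1/L2 = BCF/ADH/- → run B
t=11: L0/L1/L2 = BCF/ADH/- → run B
t=12: L0/L1/L2 = CF/ADHB/- → run C
t=13: L0/L1/L2 = CF/ADHB/- → run C
t=14: L0/L1/L2 = F/ADHB/- → run F
t=15: L0/L1/L2 = F/ADHB/- → run F
t=16: L0/L1/L2 = -/ADHBF/- → run A
t=17: L0/L1/L2 = -/ADHBF/- → run A
t=18: L0/L1/L2 = -/ADHBF/- → run A
t=19: L0/L1/L2 = -/ADHBF/- → run A
t=20: L0/L1/L2 = -/DHBF/- → run D
t=21: L0/L1/L2 = -/DHBF/- → run D
t=22: L0/L1/L2 = -/DHBF/- → run D
t=23: L0/L1/L2 = -/DHBF/- → run D
t=24: L0/L1/L2 = -/HBF/D → run H
t=25: L0/L1/L2 = -/HBF/D → run H
t=26: L0/L1/L2 = -/HBF/D → run H
t=27: L0/L1/L2 = -/HBF/D → run H
t=28: L0/L1/L2 = -/BF/DH → run B
t=29: L0/L1/L2 = -/BF/DH → run B
t=30: L0/L1/L2 = -/BF/DH → run B
t=31: L0/L1/L2 = -/F/DH → run F
t=32: L0/L1/L2 = -/F/DH → run F
t=33: L0/L1/L2 = -/F/DH → run F
t=34: L0/L1/L2 = -/-/DH → run D
t=35: L0/L1/L2 = -/-/H → run H
t=36: L0/L1/L2 = -/-/H → run H
t=37: (idle)
t=38: (idle)
t=39: (idle)
t=40: (idle)
t=41: (idle)
t=42: (idle)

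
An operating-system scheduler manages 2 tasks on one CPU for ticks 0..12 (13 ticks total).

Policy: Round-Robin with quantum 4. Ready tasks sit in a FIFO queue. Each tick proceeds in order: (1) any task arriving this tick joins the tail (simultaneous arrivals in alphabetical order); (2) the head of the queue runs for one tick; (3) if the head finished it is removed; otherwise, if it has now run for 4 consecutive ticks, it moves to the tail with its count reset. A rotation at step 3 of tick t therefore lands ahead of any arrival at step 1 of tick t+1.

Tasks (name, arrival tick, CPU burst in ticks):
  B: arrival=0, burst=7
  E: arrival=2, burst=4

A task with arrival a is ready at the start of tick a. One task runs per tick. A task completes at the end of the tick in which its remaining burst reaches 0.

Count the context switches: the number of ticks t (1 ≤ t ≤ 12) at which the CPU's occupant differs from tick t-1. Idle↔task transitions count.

context switches = 3

t=0: queue=[B] q_used=0 → run B
t=1: queue=[B] q_used=1 → run B
t=2: queue=[B,E] q_used=2 → run B
t=3: queue=[B,E] q_used=3 → run B
t=4: queue=[E,B] q_used=0 → run E
t=5: queue=[E,B] q_used=1 → run E
t=6: queue=[E,B] q_used=2 → run E
t=7: queue=[E,B] q_used=3 → run E
t=8: queue=[B] q_used=0 → run B
t=9: queue=[B] q_used=1 → run B
t=10: queue=[B] q_used=2 → run B
t=11: (idle)
t=12: (idle)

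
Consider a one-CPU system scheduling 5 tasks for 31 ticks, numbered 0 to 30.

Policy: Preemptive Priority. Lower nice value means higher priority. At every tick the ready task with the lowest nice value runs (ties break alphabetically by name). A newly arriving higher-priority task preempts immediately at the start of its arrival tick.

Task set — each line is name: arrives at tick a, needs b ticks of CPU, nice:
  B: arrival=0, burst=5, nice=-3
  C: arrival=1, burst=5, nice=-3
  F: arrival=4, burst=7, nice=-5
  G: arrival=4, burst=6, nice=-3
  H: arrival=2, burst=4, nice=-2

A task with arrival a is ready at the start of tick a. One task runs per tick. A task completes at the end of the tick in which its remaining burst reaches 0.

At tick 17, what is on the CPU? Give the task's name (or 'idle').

running at tick 17 = G

t=0: ready={B} → run B
t=1: ready={B,C} → run B
t=2: ready={B,C,H} → run B
t=3: ready={B,C,H} → run B
t=4: ready={B,C,F,G,H} → run F
t=5: ready={B,C,F,G,H} → run F
t=6: ready={B,C,F,G,H} → run F
t=7: ready={B,C,F,G,H} → run F
t=8: ready={B,C,F,G,H} → run F
t=9: ready={B,C,F,G,H} → run F
t=10: ready={B,C,F,G,H} → run F
t=11: ready={B,C,G,H} → run B
t=12: ready={C,G,H} → run C
t=13: ready={C,G,H} → run C
t=14: ready={C,G,H} → run C
t=15: ready={C,G,H} → run C
t=16: ready={C,G,H} → run C
t=17: ready={G,H} → run G
t=18: ready={G,H} → run G
t=19: ready={G,H} → run G
t=20: ready={G,H} → run G
t=21: ready={G,H} → run G
t=22: ready={G,H} → run G
t=23: ready={H} → run H
t=24: ready={H} → run H
t=25: ready={H} → run H
t=26: ready={H} → run H
t=27: (idle)
t=28: (idle)
t=29: (idle)
t=30: (idle)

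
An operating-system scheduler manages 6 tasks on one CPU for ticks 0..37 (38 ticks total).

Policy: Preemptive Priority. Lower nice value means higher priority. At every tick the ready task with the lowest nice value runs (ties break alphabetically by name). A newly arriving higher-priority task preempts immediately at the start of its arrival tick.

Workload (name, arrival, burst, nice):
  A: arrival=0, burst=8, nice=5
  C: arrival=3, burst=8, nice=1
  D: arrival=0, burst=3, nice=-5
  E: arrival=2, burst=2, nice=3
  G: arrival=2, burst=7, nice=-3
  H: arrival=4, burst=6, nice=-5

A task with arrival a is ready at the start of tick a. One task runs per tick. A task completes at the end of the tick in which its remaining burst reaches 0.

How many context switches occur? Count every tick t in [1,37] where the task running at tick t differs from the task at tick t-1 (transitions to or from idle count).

t=0: ready={A,D} → run D
t=1: ready={A,D} → run D
t=2: ready={A,D,E,G} → run D
t=3: ready={A,C,E,G} → run G
t=4: ready={A,C,E,G,H} → run H
t=5: ready={A,C,E,G,H} → run H
t=6: ready={A,C,E,G,H} → run H
t=7: ready={A,C,E,G,H} → run H
t=8: ready={A,C,E,G,H} → run H
t=9: ready={A,C,E,G,H} → run H
t=10: ready={A,C,E,G} → run G
t=11: ready={A,C,E,G} → run G
t=12: ready={A,C,E,G} → run G
t=13: ready={A,C,E,G} → run G
t=14: ready={A,C,E,G} → run G
t=15: ready={A,C,E,G} → run G
t=16: ready={A,C,E} → run C
t=17: ready={A,C,E} → run C
t=18: ready={A,C,E} → run C
t=19: ready={A,C,E} → run C
t=20: ready={A,C,E} → run C
t=21: ready={A,C,E} → run C
t=22: ready={A,C,E} → run C
t=23: ready={A,C,E} → run C
t=24: ready={A,E} → run E
t=25: ready={A,E} → run E
t=26: ready={A} → run A
t=27: ready={A} → run A
t=28: ready={A} → run A
t=29: ready={A} → run A
t=30: ready={A} → run A
t=31: ready={A} → run A
t=32: ready={A} → run A
t=33: ready={A} → run A
t=34: (idle)
t=35: (idle)
t=36: (idle)
t=37: (idle)

context switches = 7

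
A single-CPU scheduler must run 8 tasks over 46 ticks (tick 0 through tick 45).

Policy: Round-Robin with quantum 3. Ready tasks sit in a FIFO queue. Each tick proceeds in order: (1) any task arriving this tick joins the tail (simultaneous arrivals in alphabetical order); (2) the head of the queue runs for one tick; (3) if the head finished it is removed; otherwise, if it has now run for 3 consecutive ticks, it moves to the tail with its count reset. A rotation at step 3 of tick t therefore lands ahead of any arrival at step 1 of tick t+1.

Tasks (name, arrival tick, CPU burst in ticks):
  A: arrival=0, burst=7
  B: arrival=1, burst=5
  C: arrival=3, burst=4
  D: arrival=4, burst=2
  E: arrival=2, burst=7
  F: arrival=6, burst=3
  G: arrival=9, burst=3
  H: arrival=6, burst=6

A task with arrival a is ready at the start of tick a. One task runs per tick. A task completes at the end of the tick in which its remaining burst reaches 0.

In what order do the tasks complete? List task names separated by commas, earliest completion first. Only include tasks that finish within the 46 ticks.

completion order = D, B, F, G, A, C, H, E

t=0: queue=[A] q_used=0 → run A
t=1: queue=[A,B] q_used=1 → run A
t=2: queue=[A,B,E] q_used=2 → run A
t=3: queue=[B,E,A,C] q_used=0 → run B
t=4: queue=[B,E,A,C,D] q_used=1 → run B
t=5: queue=[B,E,A,C,D] q_used=2 → run B
t=6: queue=[E,A,C,D,B,F,H] q_used=0 → run E
t=7: queue=[E,A,C,D,B,F,H] q_used=1 → run E
t=8: queue=[E,A,C,D,B,F,H] q_used=2 → run E
t=9: queue=[A,C,D,B,F,H,E,G] q_used=0 → run A
t=10: queue=[A,C,D,B,F,H,E,G] q_used=1 → run A
t=11: queue=[A,C,D,B,F,H,E,G] q_used=2 → run A
t=12: queue=[C,D,B,F,H,E,G,A] q_used=0 → run C
t=13: queue=[C,D,B,F,H,E,G,A] q_used=1 → run C
t=14: queue=[C,D,B,F,H,E,G,A] q_used=2 → run C
t=15: queue=[D,B,F,H,E,G,A,C] q_used=0 → run D
t=16: queue=[D,B,F,H,E,G,A,C] q_used=1 → run D
t=17: queue=[B,F,H,E,G,A,C] q_used=0 → run B
t=18: queue=[B,F,H,E,G,A,C] q_used=1 → run B
t=19: queue=[F,H,E,G,A,C] q_used=0 → run F
t=20: queue=[F,H,E,G,A,C] q_used=1 → run F
t=21: queue=[F,H,E,G,A,C] q_used=2 → run F
t=22: queue=[H,E,G,A,C] q_used=0 → run H
t=23: queue=[H,E,G,A,C] q_used=1 → run H
t=24: queue=[H,E,G,A,C] q_used=2 → run H
t=25: queue=[E,G,A,C,H] q_used=0 → run E
t=26: queue=[E,G,A,C,H] q_used=1 → run E
t=27: queue=[E,G,A,C,H] q_used=2 → run E
t=28: queue=[G,A,C,H,E] q_used=0 → run G
t=29: queue=[G,A,C,H,E] q_used=1 → run G
t=30: queue=[G,A,C,H,E] q_used=2 → run G
t=31: queue=[A,C,H,E] q_used=0 → run A
t=32: queue=[C,H,E] q_used=0 → run C
t=33: queue=[H,E] q_used=0 → run H
t=34: queue=[H,E] q_used=1 → run H
t=35: queue=[H,E] q_used=2 → run H
t=36: queue=[E] q_used=0 → run E
t=37: (idle)
t=38: (idle)
t=39: (idle)
t=40: (idle)
t=41: (idle)
t=42: (idle)
t=43: (idle)
t=44: (idle)
t=45: (idle)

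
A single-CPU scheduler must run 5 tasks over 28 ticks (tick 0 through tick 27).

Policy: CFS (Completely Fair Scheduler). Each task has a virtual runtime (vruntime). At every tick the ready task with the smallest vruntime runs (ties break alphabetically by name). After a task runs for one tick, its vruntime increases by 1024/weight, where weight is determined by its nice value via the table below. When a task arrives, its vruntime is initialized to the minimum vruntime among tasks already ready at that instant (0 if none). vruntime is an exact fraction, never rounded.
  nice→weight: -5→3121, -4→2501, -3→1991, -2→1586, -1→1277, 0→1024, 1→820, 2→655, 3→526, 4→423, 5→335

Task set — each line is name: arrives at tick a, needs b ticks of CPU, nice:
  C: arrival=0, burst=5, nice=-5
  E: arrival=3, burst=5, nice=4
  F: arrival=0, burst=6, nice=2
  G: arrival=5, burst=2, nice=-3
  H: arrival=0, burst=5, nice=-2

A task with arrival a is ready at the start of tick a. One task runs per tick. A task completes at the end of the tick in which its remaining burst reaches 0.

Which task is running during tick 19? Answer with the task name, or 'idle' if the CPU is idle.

t=0: vr[C=0 F=0 H=0] → run C
t=1: vr[C=1024/3121 F=0 H=0] → run F
t=2: vr[C=1024/3121 F=1024/655 H=0] → run H
t=3: vr[C=1024/3121 E=1024/3121 F=1024/655 H=512/793] → run C
t=4: vr[C=2048/3121 E=1024/3121 F=1024/655 H=512/793] → run E
t=5: vr[C=2048/3121 E=3629056/1320183 F=1024/655 G=512/793 H=512/793] → run G
t=6: vr[C=2048/3121 E=3629056/1320183 F=1024/655 G=1831424/1578863 H=512/793] → run H
t=7: vr[C=2048/3121 E=3629056/1320183 F=1024/655 G=1831424/1578863 H=1024/793] → run C
t=8: vr[C=3072/3121 E=3629056/1320183 F=1024/655 G=1831424/1578863 H=1024/793] → run C
t=9: vr[C=4096/3121 E=3629056/1320183 F=1024/655 G=1831424/1578863 H=1024/793] → run G
t=10: vr[C=4096/3121 E=3629056/1320183 F=1024/655 H=1024/793] → run H
t=11: vr[C=4096/3121 E=3629056/1320183 F=1024/655 H=1536/793] → run C
t=12: vr[E=3629056/1320183 F=1024/655 H=1536/793] → run F
t=13: vr[E=3629056/1320183 F=2048/655 H=1536/793] → run H
t=14: vr[E=3629056/1320183 F=2048/655 H=2048/793] → run H
t=15: vr[E=3629056/1320183 F=2048/655] → run E
t=16: vr[E=6824960/1320183 F=2048/655] → run F
t=17: vr[E=6824960/1320183 F=3072/655] → run F
t=18: vr[E=6824960/1320183 F=4096/655] → run E
t=19: vr[E=3340288/440061 F=4096/655] → run F
t=20: vr[E=3340288/440061 F=1024/131] → run E
t=21: vr[E=13216768/1320183 F=1024/131] → run F
t=22: vr[E=13216768/1320183] → run E
t=23: (idle)
t=24: (idle)
t=25: (idle)
t=26: (idle)
t=27: (idle)

running at tick 19 = F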